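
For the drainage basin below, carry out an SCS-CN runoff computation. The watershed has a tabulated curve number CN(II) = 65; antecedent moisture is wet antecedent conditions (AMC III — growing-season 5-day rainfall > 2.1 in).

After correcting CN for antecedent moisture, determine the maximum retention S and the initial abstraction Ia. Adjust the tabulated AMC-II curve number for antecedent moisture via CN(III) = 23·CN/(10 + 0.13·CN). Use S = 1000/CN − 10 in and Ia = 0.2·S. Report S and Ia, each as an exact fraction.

Wet (AMC III): CN(III) = 23·65/(10 + 0.13·65) = 1495/(369/20) = 29900/369 ≈ 81.030
S = 1000/(29900/369) − 10 = 700/299 in ≈ 2.341 in
Ia = 0.2·(700/299) = 140/299 in ≈ 0.468 in

S = 700/299 in ≈ 2.341 in; Ia = 140/299 in ≈ 0.468 in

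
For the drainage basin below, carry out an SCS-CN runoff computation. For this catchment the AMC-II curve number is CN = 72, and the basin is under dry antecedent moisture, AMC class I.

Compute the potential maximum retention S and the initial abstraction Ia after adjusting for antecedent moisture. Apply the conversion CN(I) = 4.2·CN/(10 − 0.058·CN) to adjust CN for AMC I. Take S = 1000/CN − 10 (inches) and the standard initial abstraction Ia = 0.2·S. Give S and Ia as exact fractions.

S = 250/27 in ≈ 9.259 in; Ia = 50/27 in ≈ 1.852 in

Dry (AMC I): CN(I) = 4.2·72/(10 − 0.058·72) = (1512/5)/(728/125) = 675/13 ≈ 51.923
Retention S: 1000/CN − 10 with CN=51.923 → S = 250/27 ≈ 9.259 in
Ia = 0.2S: 0.2·9.259 = 1.852 in (exactly 50/27)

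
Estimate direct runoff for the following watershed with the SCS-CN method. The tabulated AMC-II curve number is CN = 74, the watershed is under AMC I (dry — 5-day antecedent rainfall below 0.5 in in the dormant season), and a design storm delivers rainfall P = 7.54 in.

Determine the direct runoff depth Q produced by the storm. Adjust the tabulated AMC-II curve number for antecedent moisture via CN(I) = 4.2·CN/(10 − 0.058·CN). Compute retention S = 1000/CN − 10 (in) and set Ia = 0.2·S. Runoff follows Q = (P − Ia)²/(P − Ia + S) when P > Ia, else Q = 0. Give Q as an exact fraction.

Q = 3996279157/1652407050 in ≈ 2.418 in

Adjust CN=74 to AMC I: 4.2·74/(10 − 0.058·74) → (1554/5) ÷ (1427/250) = 77700/1427 ≈ 54.450
Max retention: S = 1000/(77700/1427) − 10 = 6500/777 in (≈ 8.366 in)
Initial abstraction Ia = S/5 = (6500/777)/5 = 1300/777 ≈ 1.673 in
Since P=7.540 > Ia=1.673: effective rainfall P−Ia = 227929/38850 in
Runoff Q = (P−Ia)²/(P−Ia+S) = (5.867)²/(5.867+8.366) = 3996279157/1652407050 ≈ 2.418 in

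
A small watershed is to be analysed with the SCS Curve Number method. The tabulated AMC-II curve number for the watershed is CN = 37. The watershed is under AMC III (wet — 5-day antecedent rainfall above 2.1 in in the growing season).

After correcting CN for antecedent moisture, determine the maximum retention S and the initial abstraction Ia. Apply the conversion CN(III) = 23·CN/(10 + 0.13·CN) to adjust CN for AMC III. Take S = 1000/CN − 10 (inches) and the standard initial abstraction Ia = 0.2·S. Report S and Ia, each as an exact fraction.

S = 6300/851 in ≈ 7.403 in; Ia = 1260/851 in ≈ 1.481 in

CN(III) from CN(II)=37: (23·37)/(10 + 0.13·37) = 85100/1481 ≈ 57.461
S = 1000/(85100/1481) − 10 = 6300/851 in ≈ 7.403 in
Initial abstraction Ia = S/5 = (6300/851)/5 = 1260/851 ≈ 1.481 in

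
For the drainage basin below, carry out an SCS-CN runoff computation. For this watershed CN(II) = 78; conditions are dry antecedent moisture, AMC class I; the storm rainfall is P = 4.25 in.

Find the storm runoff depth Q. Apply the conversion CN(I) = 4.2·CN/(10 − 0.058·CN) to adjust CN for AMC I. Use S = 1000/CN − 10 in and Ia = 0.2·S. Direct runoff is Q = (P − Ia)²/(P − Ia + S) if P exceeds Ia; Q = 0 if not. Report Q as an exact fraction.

Q = 90687529/103269348 in ≈ 0.878 in

Dry (AMC I): CN(I) = 4.2·78/(10 − 0.058·78) = (1638/5)/(1369/250) = 81900/1369 ≈ 59.825
S = 1000/(81900/1369) − 10 = 5500/819 in ≈ 6.716 in
Ia = 0.2S: 0.2·6.716 = 1.343 in (exactly 1100/819)
Excess rainfall: 4.250 − 1.343 = 2.907 in; P > Ia so Q > 0
Q: (9523/3276)² ÷ (31523/3276) = 90687529/103269348 in (≈ 0.878 in)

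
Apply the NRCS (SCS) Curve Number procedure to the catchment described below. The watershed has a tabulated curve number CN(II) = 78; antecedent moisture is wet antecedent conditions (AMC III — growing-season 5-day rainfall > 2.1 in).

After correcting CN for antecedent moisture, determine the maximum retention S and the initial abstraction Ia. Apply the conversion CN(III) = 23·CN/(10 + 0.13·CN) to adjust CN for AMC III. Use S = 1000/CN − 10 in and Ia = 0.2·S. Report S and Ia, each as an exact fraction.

S = 1100/897 in ≈ 1.226 in; Ia = 220/897 in ≈ 0.245 in

CN(III) from CN(II)=78: (23·78)/(10 + 0.13·78) = 89700/1007 ≈ 89.076
S = 1000/(89700/1007) − 10 = 1100/897 in ≈ 1.226 in
Initial abstraction Ia = S/5 = (1100/897)/5 = 220/897 ≈ 0.245 in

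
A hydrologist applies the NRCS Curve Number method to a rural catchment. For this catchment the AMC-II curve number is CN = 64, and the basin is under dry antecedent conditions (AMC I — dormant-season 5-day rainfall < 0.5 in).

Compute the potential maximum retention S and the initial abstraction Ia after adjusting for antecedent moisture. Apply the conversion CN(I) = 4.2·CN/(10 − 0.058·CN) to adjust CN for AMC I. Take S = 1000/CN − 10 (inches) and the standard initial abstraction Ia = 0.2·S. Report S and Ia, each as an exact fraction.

Adjust CN=64 to AMC I: 4.2·64/(10 − 0.058·64) → (1344/5) ÷ (786/125) = 5600/131 ≈ 42.748
S = 1000/(5600/131) − 10 = 375/28 in ≈ 13.393 in
Initial abstraction Ia = S/5 = (375/28)/5 = 75/28 ≈ 2.679 in

S = 375/28 in ≈ 13.393 in; Ia = 75/28 in ≈ 2.679 in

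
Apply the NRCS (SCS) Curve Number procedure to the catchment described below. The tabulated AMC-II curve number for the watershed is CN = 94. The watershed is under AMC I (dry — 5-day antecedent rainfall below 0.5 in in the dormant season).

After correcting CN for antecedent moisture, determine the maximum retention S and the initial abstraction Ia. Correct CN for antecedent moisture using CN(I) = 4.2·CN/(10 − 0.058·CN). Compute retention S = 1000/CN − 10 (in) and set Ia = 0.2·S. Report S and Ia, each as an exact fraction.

S = 500/329 in ≈ 1.520 in; Ia = 100/329 in ≈ 0.304 in

Adjust CN=94 to AMC I: 4.2·94/(10 − 0.058·94) → (1974/5) ÷ (1137/250) = 32900/379 ≈ 86.807
Max retention: S = 1000/(32900/379) − 10 = 500/329 in (≈ 1.520 in)
Ia = 0.2·(500/329) = 100/329 in ≈ 0.304 in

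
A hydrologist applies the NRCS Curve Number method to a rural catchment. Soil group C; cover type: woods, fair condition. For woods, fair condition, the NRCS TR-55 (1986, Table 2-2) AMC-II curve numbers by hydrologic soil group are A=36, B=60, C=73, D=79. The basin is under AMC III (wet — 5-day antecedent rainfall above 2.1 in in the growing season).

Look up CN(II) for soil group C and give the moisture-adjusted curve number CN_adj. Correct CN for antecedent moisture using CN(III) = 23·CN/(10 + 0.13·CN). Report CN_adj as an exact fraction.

NRCS table: woods, fair condition, soil group C → CN(II) = 73
Wet (AMC III): CN(III) = 23·73/(10 + 0.13·73) = 1679/(1949/100) = 167900/1949 ≈ 86.147

CN_adj = 167900/1949 ≈ 86.147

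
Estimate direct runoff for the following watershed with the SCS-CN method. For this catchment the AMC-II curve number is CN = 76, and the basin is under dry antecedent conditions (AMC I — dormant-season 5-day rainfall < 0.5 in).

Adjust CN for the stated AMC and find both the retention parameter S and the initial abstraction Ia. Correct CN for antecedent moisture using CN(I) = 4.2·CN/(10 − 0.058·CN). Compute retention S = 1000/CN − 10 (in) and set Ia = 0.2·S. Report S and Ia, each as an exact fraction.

S = 1000/133 in ≈ 7.519 in; Ia = 200/133 in ≈ 1.504 in

Adjust CN=76 to AMC I: 4.2·76/(10 − 0.058·76) → (1596/5) ÷ (699/125) = 13300/233 ≈ 57.082
Max retention: S = 1000/(13300/233) − 10 = 1000/133 in (≈ 7.519 in)
Initial abstraction Ia = S/5 = (1000/133)/5 = 200/133 ≈ 1.504 in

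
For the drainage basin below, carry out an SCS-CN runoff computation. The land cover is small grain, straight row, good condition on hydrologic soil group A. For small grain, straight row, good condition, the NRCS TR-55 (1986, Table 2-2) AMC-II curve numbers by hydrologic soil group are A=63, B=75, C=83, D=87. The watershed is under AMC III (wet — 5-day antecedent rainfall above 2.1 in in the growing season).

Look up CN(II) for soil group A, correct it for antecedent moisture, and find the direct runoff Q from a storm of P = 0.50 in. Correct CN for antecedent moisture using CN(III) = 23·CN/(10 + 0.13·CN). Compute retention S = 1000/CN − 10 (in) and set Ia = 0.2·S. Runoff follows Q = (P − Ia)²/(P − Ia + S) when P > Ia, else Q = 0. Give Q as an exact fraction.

NRCS table: small grain, straight row, good condition, soil group A → CN(II) = 63
Wet (AMC III): CN(III) = 23·63/(10 + 0.13·63) = 1449/(1819/100) = 144900/1819 ≈ 79.659
Retention S: 1000/CN − 10 with CN=79.659 → S = 3700/1449 ≈ 2.553 in
Initial abstraction Ia = S/5 = (3700/1449)/5 = 740/1449 ≈ 0.511 in
P = 0.500 ≤ Ia = 0.511 in: entire storm abstracted, Q = 0.

Q = 0 in ≈ 0.000 in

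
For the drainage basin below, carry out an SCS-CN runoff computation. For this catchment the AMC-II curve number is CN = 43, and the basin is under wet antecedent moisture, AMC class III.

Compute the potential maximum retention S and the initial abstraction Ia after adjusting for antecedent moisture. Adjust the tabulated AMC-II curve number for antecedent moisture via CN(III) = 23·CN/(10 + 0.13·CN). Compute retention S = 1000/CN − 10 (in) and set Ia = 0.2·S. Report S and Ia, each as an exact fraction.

S = 5700/989 in ≈ 5.763 in; Ia = 1140/989 in ≈ 1.153 in

Adjust CN=43 to AMC III: 23·43/(10 + 0.13·43) → 989 ÷ (1559/100) = 98900/1559 ≈ 63.438
Retention S: 1000/CN − 10 with CN=63.438 → S = 5700/989 ≈ 5.763 in
Ia = 0.2·(5700/989) = 1140/989 in ≈ 1.153 in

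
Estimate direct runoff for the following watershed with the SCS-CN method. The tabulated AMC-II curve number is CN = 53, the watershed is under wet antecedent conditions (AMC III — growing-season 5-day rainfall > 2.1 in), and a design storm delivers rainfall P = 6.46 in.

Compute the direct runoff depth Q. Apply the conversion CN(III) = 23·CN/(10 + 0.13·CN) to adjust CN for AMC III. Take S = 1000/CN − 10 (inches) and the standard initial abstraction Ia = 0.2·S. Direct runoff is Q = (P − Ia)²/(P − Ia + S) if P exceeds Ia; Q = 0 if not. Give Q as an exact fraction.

Adjust CN=53 to AMC III: 23·53/(10 + 0.13·53) → 1219 ÷ (1689/100) = 121900/1689 ≈ 72.173
S = 1000/(121900/1689) − 10 = 4700/1219 in ≈ 3.856 in
Ia = 0.2·(4700/1219) = 940/1219 in ≈ 0.771 in
P − Ia = 6.460 − 0.771 = 346737/60950 ≈ 5.689 in (> 0, runoff occurs)
Q = (346737/60950)²/((346737/60950) + 4700/1219) = (120226547169/3714902500)/(581737/60950) = 120226547169/35456870150 in ≈ 3.391 in

Q = 120226547169/35456870150 in ≈ 3.391 in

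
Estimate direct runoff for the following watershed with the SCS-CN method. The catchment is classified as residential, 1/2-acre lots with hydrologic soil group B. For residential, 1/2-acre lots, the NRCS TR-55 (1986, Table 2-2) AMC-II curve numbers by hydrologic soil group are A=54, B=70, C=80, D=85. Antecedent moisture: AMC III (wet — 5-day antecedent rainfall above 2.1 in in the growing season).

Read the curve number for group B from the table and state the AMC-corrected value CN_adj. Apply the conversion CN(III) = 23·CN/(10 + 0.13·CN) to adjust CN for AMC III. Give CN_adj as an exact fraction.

CN_adj = 16100/191 ≈ 84.293

NRCS table: residential, 1/2-acre lots, soil group B → CN(II) = 70
CN(III) from CN(II)=70: (23·70)/(10 + 0.13·70) = 16100/191 ≈ 84.293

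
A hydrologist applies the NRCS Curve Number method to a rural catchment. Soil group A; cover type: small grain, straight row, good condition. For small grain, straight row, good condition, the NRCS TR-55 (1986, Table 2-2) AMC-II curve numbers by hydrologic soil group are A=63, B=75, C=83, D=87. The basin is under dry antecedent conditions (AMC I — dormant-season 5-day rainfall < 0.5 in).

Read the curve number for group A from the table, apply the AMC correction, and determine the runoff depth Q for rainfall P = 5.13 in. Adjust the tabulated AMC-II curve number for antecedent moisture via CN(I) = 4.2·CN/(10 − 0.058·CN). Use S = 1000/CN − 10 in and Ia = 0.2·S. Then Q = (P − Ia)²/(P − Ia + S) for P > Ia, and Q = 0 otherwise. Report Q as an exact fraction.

NRCS table: small grain, straight row, good condition, soil group A → CN(II) = 63
Dry (AMC I): CN(I) = 4.2·63/(10 − 0.058·63) = (1323/5)/(3173/500) = 132300/3173 ≈ 41.696
S = 1000/(132300/3173) − 10 = 18500/1323 in ≈ 13.983 in
Ia = 0.2S: 0.2·13.983 = 2.797 in (exactly 3700/1323)
Since P=5.130 > Ia=2.797: effective rainfall P−Ia = 308699/132300 in
Runoff Q = (P−Ia)²/(P−Ia+S) = (2.333)²/(2.333+13.983) = 95295072601/285595877700 ≈ 0.334 in

Q = 95295072601/285595877700 in ≈ 0.334 in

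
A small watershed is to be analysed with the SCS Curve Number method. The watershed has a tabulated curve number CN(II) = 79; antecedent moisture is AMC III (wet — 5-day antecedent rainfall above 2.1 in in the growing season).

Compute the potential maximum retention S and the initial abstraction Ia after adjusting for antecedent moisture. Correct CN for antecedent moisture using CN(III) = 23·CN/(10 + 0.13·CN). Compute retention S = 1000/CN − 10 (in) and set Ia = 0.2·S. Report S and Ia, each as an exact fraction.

S = 2100/1817 in ≈ 1.156 in; Ia = 420/1817 in ≈ 0.231 in

Adjust CN=79 to AMC III: 23·79/(10 + 0.13·79) → 1817 ÷ (2027/100) = 181700/2027 ≈ 89.640
Retention S: 1000/CN − 10 with CN=89.640 → S = 2100/1817 ≈ 1.156 in
Ia = 0.2·(2100/1817) = 420/1817 in ≈ 0.231 in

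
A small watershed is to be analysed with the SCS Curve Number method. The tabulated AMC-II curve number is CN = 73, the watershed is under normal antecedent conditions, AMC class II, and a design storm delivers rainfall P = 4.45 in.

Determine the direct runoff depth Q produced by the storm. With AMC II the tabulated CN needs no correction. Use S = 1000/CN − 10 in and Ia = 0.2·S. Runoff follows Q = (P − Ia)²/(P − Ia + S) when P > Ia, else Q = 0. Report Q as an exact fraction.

Q = 29343889/15792820 in ≈ 1.858 in

AMC II — tabulated CN = 73 applies directly.
S = 1000/73 − 10 = 270/73 in ≈ 3.699 in
Ia = 0.2·(270/73) = 54/73 in ≈ 0.740 in
Excess rainfall: 4.450 − 0.740 = 3.710 in; P > Ia so Q > 0
Runoff Q = (P−Ia)²/(P−Ia+S) = (3.710)²/(3.710+3.699) = 29343889/15792820 ≈ 1.858 in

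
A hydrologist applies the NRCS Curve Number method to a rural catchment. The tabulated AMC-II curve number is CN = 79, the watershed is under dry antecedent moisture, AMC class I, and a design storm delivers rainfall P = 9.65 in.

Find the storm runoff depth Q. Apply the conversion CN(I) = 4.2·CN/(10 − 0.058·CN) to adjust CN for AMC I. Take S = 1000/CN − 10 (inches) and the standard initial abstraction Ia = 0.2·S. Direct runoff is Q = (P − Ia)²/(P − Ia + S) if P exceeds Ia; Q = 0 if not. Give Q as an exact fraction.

Q = 175483009/36730260 in ≈ 4.778 in

Adjust CN=79 to AMC I: 4.2·79/(10 − 0.058·79) → (1659/5) ÷ (2709/500) = 7900/129 ≈ 61.240
S = 1000/(7900/129) − 10 = 500/79 in ≈ 6.329 in
Ia = 0.2·(500/79) = 100/79 in ≈ 1.266 in
Since P=9.650 > Ia=1.266: effective rainfall P−Ia = 13247/1580 in
Q: (13247/1580)² ÷ (23247/1580) = 175483009/36730260 in (≈ 4.778 in)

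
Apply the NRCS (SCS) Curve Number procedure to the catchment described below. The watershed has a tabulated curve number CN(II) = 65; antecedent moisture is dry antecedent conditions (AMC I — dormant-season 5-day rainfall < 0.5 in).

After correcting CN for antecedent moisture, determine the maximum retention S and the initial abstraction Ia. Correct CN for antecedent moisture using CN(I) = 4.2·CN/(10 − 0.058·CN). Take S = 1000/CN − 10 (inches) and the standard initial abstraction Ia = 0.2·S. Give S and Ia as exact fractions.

S = 500/39 in ≈ 12.821 in; Ia = 100/39 in ≈ 2.564 in

Dry (AMC I): CN(I) = 4.2·65/(10 − 0.058·65) = 273/(623/100) = 3900/89 ≈ 43.820
Retention S: 1000/CN − 10 with CN=43.820 → S = 500/39 ≈ 12.821 in
Initial abstraction Ia = S/5 = (500/39)/5 = 100/39 ≈ 2.564 in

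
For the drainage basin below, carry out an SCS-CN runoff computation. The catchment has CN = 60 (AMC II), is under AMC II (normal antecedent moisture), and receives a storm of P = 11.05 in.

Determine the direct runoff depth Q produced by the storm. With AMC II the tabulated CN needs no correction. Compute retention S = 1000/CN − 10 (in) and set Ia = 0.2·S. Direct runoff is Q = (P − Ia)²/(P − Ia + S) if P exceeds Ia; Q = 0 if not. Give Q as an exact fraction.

Q = 339889/58980 in ≈ 5.763 in

AMC II — tabulated CN = 60 applies directly.
Max retention: S = 1000/60 − 10 = 20/3 in (≈ 6.667 in)
Initial abstraction Ia = S/5 = (20/3)/5 = 4/3 ≈ 1.333 in
Since P=11.050 > Ia=1.333: effective rainfall P−Ia = 583/60 in
Q: (583/60)² ÷ (983/60) = 339889/58980 in (≈ 5.763 in)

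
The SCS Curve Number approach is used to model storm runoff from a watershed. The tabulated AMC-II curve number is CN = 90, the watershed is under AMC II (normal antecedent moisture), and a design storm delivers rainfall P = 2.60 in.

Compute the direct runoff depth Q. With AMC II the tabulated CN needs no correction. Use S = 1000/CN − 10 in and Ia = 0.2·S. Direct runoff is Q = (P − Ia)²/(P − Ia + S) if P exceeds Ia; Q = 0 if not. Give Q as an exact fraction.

Q = 11449/7065 in ≈ 1.621 in

CN(II) = 90; AMC II needs no correction.
Retention S: 1000/CN − 10 with CN=90.000 → S = 10/9 ≈ 1.111 in
Ia = 0.2S: 0.2·1.111 = 0.222 in (exactly 2/9)
Since P=2.600 > Ia=0.222: effective rainfall P−Ia = 107/45 in
Q: (107/45)² ÷ (157/45) = 11449/7065 in (≈ 1.621 in)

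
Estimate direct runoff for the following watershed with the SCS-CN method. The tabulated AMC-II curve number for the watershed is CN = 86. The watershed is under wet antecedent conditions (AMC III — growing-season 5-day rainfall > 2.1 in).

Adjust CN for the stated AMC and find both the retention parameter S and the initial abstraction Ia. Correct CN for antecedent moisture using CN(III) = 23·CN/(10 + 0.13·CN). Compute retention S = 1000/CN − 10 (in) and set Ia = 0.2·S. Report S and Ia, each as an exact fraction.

Wet (AMC III): CN(III) = 23·86/(10 + 0.13·86) = 1978/(1059/50) = 98900/1059 ≈ 93.390
Retention S: 1000/CN − 10 with CN=93.390 → S = 700/989 ≈ 0.708 in
Ia = 0.2·(700/989) = 140/989 in ≈ 0.142 in

S = 700/989 in ≈ 0.708 in; Ia = 140/989 in ≈ 0.142 in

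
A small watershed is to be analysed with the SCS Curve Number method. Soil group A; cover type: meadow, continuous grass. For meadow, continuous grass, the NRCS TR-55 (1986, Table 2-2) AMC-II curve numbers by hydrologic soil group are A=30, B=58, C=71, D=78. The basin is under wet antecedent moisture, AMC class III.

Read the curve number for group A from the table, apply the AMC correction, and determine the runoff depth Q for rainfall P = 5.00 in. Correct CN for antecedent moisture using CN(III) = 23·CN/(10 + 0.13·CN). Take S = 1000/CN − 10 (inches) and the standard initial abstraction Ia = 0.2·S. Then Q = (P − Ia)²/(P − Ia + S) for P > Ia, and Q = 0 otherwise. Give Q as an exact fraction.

Q = 8405/12489 in ≈ 0.673 in

NRCS table: meadow, continuous grass, soil group A → CN(II) = 30
Adjust CN=30 to AMC III: 23·30/(10 + 0.13·30) → 690 ÷ (139/10) = 6900/139 ≈ 49.640
S = 1000/(6900/139) − 10 = 700/69 in ≈ 10.145 in
Initial abstraction Ia = S/5 = (700/69)/5 = 140/69 ≈ 2.029 in
Since P=5.000 > Ia=2.029: effective rainfall P−Ia = 205/69 in
Q = (205/69)²/((205/69) + 700/69) = (42025/4761)/(905/69) = 8405/12489 in ≈ 0.673 in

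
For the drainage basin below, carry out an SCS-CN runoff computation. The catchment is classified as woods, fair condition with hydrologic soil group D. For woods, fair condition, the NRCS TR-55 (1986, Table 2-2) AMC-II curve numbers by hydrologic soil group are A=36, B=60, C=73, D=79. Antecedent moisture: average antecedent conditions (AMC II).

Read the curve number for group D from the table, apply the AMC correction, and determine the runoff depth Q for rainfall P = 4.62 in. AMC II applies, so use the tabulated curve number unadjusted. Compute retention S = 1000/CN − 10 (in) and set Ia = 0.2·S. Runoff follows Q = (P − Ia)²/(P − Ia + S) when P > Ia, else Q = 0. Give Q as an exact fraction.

Q = 4139527/1670850 in ≈ 2.477 in

NRCS table: woods, fair condition, soil group D → CN(II) = 79
AMC II — tabulated CN = 79 applies directly.
S = 1000/79 − 10 = 210/79 in ≈ 2.658 in
Initial abstraction Ia = S/5 = (210/79)/5 = 42/79 ≈ 0.532 in
Since P=4.620 > Ia=0.532: effective rainfall P−Ia = 16149/3950 in
Runoff Q = (P−Ia)²/(P−Ia+S) = (4.088)²/(4.088+2.658) = 4139527/1670850 ≈ 2.477 in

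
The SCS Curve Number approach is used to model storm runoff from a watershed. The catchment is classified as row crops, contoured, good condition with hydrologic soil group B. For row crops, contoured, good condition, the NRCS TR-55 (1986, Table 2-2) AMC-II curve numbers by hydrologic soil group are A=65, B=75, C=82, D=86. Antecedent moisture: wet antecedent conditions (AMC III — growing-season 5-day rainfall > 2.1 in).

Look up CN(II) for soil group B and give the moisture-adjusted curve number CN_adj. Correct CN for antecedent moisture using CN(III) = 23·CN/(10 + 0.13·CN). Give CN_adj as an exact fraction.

NRCS table: row crops, contoured, good condition, soil group B → CN(II) = 75
CN(III) from CN(II)=75: (23·75)/(10 + 0.13·75) = 6900/79 ≈ 87.342

CN_adj = 6900/79 ≈ 87.342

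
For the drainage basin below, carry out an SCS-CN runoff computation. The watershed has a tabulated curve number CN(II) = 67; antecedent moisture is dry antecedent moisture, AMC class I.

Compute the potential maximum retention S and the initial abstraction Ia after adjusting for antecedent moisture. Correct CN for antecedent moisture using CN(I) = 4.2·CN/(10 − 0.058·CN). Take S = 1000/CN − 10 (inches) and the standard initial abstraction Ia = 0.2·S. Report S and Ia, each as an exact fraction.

Adjust CN=67 to AMC I: 4.2·67/(10 − 0.058·67) → (1407/5) ÷ (3057/500) = 46900/1019 ≈ 46.026
Retention S: 1000/CN − 10 with CN=46.026 → S = 5500/469 ≈ 11.727 in
Initial abstraction Ia = S/5 = (5500/469)/5 = 1100/469 ≈ 2.345 in

S = 5500/469 in ≈ 11.727 in; Ia = 1100/469 in ≈ 2.345 in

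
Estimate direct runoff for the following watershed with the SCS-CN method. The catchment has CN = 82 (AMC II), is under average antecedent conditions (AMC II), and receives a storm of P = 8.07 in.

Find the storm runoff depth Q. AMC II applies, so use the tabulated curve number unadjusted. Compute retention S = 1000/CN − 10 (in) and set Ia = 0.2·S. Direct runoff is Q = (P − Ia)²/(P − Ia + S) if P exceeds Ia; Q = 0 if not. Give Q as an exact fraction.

Q = 326292123/55058900 in ≈ 5.926 in

AMC II — tabulated CN = 82 applies directly.
S = 1000/82 − 10 = 90/41 in ≈ 2.195 in
Ia = 0.2S: 0.2·2.195 = 0.439 in (exactly 18/41)
P − Ia = 8.070 − 0.439 = 31287/4100 ≈ 7.631 in (> 0, runoff occurs)
Q = (31287/4100)²/((31287/4100) + 90/41) = (978876369/16810000)/(40287/4100) = 326292123/55058900 in ≈ 5.926 in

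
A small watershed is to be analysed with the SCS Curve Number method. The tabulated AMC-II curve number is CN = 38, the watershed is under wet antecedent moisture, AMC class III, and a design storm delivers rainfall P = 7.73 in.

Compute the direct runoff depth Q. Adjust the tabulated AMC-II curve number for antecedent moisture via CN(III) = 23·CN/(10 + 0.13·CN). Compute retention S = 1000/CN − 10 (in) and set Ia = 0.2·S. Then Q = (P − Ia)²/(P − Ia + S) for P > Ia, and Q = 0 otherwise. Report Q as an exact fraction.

Adjust CN=38 to AMC III: 23·38/(10 + 0.13·38) → 874 ÷ (747/50) = 43700/747 ≈ 58.501
S = 1000/(43700/747) − 10 = 3100/437 in ≈ 7.094 in
Initial abstraction Ia = S/5 = (3100/437)/5 = 620/437 ≈ 1.419 in
P − Ia = 7.730 − 1.419 = 275801/43700 ≈ 6.311 in (> 0, runoff occurs)
Q: (275801/43700)² ÷ (585801/43700) = 76066191601/25599503700 in (≈ 2.971 in)

Q = 76066191601/25599503700 in ≈ 2.971 in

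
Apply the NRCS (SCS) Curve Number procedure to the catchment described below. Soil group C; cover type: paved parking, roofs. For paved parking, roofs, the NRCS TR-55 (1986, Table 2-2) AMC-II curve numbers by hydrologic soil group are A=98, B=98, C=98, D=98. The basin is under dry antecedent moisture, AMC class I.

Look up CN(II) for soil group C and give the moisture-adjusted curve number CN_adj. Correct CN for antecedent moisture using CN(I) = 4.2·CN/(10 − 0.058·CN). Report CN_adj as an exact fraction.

NRCS table: paved parking, roofs, soil group C → CN(II) = 98
CN(I) from CN(II)=98: (4.2·98)/(10 − 0.058·98) = 102900/1079 ≈ 95.366

CN_adj = 102900/1079 ≈ 95.366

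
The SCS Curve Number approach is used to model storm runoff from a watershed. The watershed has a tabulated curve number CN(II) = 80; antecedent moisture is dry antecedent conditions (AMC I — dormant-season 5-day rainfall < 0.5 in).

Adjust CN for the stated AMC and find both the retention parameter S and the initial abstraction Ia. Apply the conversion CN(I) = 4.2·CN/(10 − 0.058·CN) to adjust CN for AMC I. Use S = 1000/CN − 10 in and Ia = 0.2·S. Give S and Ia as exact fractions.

S = 125/21 in ≈ 5.952 in; Ia = 25/21 in ≈ 1.190 in

Dry (AMC I): CN(I) = 4.2·80/(10 − 0.058·80) = 336/(134/25) = 4200/67 ≈ 62.687
Retention S: 1000/CN − 10 with CN=62.687 → S = 125/21 ≈ 5.952 in
Ia = 0.2S: 0.2·5.952 = 1.190 in (exactly 25/21)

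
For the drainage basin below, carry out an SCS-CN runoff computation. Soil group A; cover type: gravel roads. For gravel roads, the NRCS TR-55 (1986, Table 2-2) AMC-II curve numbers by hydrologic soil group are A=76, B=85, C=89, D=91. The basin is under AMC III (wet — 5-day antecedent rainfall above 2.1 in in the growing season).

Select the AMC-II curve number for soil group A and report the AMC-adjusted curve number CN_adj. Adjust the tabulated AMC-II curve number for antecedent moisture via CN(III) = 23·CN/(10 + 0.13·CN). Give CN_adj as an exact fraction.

CN_adj = 43700/497 ≈ 87.928

NRCS table: gravel roads, soil group A → CN(II) = 76
CN(III) from CN(II)=76: (23·76)/(10 + 0.13·76) = 43700/497 ≈ 87.928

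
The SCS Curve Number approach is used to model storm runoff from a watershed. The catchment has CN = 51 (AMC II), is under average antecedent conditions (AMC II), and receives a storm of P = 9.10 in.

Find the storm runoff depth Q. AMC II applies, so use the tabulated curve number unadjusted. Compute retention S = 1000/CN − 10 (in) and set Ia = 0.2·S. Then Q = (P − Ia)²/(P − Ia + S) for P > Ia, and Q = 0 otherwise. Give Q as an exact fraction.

AMC II — tabulated CN = 51 applies directly.
S = 1000/51 − 10 = 490/51 in ≈ 9.608 in
Ia = 0.2S: 0.2·9.608 = 1.922 in (exactly 98/51)
P − Ia = 9.100 − 1.922 = 3661/510 ≈ 7.178 in (> 0, runoff occurs)
Q = (3661/510)²/((3661/510) + 490/51) = (13402921/260100)/(8561/510) = 1914703/623730 in ≈ 3.070 in

Q = 1914703/623730 in ≈ 3.070 in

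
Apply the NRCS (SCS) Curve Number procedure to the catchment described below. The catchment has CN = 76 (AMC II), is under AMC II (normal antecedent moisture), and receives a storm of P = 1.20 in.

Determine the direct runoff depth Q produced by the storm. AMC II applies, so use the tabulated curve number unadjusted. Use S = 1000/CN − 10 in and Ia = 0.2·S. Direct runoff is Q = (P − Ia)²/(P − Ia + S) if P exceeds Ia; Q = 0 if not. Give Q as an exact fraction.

Q = 486/5605 in ≈ 0.087 in

Average conditions: CN = 76 (no AMC adjustment).
S = 1000/76 − 10 = 60/19 in ≈ 3.158 in
Initial abstraction Ia = S/5 = (60/19)/5 = 12/19 ≈ 0.632 in
P − Ia = 1.200 − 0.632 = 54/95 ≈ 0.568 in (> 0, runoff occurs)
Q: (54/95)² ÷ (354/95) = 486/5605 in (≈ 0.087 in)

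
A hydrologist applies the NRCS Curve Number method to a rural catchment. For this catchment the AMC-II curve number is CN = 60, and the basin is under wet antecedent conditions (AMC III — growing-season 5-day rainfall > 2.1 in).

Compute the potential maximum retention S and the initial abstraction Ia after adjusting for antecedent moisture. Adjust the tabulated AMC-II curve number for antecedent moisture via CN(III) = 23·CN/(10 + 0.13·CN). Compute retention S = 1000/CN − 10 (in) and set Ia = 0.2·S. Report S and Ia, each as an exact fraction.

S = 200/69 in ≈ 2.899 in; Ia = 40/69 in ≈ 0.580 in

CN(III) from CN(II)=60: (23·60)/(10 + 0.13·60) = 6900/89 ≈ 77.528
Max retention: S = 1000/(6900/89) − 10 = 200/69 in (≈ 2.899 in)
Initial abstraction Ia = S/5 = (200/69)/5 = 40/69 ≈ 0.580 in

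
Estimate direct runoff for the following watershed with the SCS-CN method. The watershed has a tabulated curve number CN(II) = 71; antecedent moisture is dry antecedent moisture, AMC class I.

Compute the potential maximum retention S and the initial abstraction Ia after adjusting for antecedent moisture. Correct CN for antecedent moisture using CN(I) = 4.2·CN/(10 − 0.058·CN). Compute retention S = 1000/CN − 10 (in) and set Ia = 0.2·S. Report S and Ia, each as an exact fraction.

CN(I) from CN(II)=71: (4.2·71)/(10 − 0.058·71) = 149100/2941 ≈ 50.697
Max retention: S = 1000/(149100/2941) − 10 = 14500/1491 in (≈ 9.725 in)
Ia = 0.2·(14500/1491) = 2900/1491 in ≈ 1.945 in

S = 14500/1491 in ≈ 9.725 in; Ia = 2900/1491 in ≈ 1.945 in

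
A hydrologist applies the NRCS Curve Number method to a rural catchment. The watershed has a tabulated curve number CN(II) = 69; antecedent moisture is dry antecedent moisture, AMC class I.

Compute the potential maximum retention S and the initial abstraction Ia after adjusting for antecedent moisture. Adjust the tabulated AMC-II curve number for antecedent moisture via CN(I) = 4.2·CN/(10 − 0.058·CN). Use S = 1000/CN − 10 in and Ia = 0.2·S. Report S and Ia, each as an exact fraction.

S = 15500/1449 in ≈ 10.697 in; Ia = 3100/1449 in ≈ 2.139 in

CN(I) from CN(II)=69: (4.2·69)/(10 − 0.058·69) = 144900/2999 ≈ 48.316
Retention S: 1000/CN − 10 with CN=48.316 → S = 15500/1449 ≈ 10.697 in
Ia = 0.2S: 0.2·10.697 = 2.139 in (exactly 3100/1449)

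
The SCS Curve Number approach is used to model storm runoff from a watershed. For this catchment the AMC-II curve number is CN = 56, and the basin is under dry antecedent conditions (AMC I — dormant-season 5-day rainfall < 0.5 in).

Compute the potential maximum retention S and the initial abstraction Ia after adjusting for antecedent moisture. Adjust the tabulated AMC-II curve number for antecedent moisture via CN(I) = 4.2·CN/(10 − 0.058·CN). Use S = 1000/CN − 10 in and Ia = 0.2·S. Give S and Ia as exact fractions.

S = 2750/147 in ≈ 18.707 in; Ia = 550/147 in ≈ 3.741 in

Adjust CN=56 to AMC I: 4.2·56/(10 − 0.058·56) → (1176/5) ÷ (844/125) = 7350/211 ≈ 34.834
Retention S: 1000/CN − 10 with CN=34.834 → S = 2750/147 ≈ 18.707 in
Ia = 0.2·(2750/147) = 550/147 in ≈ 3.741 in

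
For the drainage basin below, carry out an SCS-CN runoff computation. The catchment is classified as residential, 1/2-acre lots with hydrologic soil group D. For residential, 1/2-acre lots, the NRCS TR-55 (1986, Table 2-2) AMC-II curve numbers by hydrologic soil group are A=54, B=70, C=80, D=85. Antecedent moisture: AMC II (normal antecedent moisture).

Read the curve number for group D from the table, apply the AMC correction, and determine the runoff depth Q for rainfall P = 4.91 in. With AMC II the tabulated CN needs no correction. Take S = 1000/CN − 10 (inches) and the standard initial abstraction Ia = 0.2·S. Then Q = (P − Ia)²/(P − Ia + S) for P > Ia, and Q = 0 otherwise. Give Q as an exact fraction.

Q = 60016009/18269900 in ≈ 3.285 in

NRCS table: residential, 1/2-acre lots, soil group D → CN(II) = 85
AMC II — tabulated CN = 85 applies directly.
Max retention: S = 1000/85 − 10 = 30/17 in (≈ 1.765 in)
Initial abstraction Ia = S/5 = (30/17)/5 = 6/17 ≈ 0.353 in
P − Ia = 4.910 − 0.353 = 7747/1700 ≈ 4.557 in (> 0, runoff occurs)
Runoff Q = (P−Ia)²/(P−Ia+S) = (4.557)²/(4.557+1.765) = 60016009/18269900 ≈ 3.285 in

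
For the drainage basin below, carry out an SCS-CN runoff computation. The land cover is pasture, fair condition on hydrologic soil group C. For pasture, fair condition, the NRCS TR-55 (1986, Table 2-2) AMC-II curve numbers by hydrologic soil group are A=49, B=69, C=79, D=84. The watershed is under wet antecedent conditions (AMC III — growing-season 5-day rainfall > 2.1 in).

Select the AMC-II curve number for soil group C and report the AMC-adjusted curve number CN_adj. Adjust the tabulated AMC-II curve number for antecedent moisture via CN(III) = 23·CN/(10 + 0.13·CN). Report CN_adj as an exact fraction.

CN_adj = 181700/2027 ≈ 89.640

NRCS table: pasture, fair condition, soil group C → CN(II) = 79
Adjust CN=79 to AMC III: 23·79/(10 + 0.13·79) → 1817 ÷ (2027/100) = 181700/2027 ≈ 89.640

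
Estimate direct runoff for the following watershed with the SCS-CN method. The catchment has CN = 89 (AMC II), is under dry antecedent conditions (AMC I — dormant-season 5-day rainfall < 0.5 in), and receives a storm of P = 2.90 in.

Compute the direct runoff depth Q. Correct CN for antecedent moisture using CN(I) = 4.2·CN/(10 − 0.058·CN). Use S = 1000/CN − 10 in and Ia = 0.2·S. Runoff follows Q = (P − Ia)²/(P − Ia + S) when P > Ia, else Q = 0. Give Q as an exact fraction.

Q = 1866326401/1835376690 in ≈ 1.017 in

Adjust CN=89 to AMC I: 4.2·89/(10 − 0.058·89) → (1869/5) ÷ (2419/500) = 186900/2419 ≈ 77.263
S = 1000/(186900/2419) − 10 = 5500/1869 in ≈ 2.943 in
Initial abstraction Ia = S/5 = (5500/1869)/5 = 1100/1869 ≈ 0.589 in
P − Ia = 2.900 − 0.589 = 43201/18690 ≈ 2.311 in (> 0, runoff occurs)
Q: (43201/18690)² ÷ (98201/18690) = 1866326401/1835376690 in (≈ 1.017 in)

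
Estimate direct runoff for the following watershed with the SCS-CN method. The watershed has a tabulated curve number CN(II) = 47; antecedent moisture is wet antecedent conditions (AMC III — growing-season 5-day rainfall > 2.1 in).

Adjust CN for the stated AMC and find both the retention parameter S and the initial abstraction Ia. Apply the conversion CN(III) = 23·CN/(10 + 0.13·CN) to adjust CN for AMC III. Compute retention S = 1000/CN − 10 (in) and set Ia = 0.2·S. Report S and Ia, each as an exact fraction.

S = 5300/1081 in ≈ 4.903 in; Ia = 1060/1081 in ≈ 0.981 in

Wet (AMC III): CN(III) = 23·47/(10 + 0.13·47) = 1081/(1611/100) = 108100/1611 ≈ 67.101
S = 1000/(108100/1611) − 10 = 5300/1081 in ≈ 4.903 in
Ia = 0.2·(5300/1081) = 1060/1081 in ≈ 0.981 in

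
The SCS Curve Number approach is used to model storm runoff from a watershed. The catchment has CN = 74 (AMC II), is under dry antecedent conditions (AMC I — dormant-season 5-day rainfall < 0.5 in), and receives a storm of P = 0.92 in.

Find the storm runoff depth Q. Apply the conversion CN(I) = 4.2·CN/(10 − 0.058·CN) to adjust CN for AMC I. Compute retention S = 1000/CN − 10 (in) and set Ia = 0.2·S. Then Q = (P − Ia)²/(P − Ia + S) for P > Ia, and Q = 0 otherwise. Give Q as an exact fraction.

Adjust CN=74 to AMC I: 4.2·74/(10 − 0.058·74) → (1554/5) ÷ (1427/250) = 77700/1427 ≈ 54.450
Max retention: S = 1000/(77700/1427) − 10 = 6500/777 in (≈ 8.366 in)
Ia = 0.2·(6500/777) = 1300/777 in ≈ 1.673 in
P = 0.920 ≤ Ia = 1.673 in: entire storm abstracted, Q = 0.

Q = 0 in ≈ 0.000 in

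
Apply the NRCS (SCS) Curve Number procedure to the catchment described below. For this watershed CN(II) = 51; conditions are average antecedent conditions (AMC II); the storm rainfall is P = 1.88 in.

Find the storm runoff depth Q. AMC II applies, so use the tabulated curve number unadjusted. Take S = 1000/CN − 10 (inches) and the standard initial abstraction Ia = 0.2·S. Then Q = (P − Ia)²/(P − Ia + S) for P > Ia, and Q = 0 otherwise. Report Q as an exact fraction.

Q = 0 in ≈ 0.000 in

CN(II) = 51; AMC II needs no correction.
Retention S: 1000/CN − 10 with CN=51.000 → S = 490/51 ≈ 9.608 in
Ia = 0.2·(490/51) = 98/51 in ≈ 1.922 in
P = 1.880 ≤ Ia = 1.922 in: entire storm abstracted, Q = 0.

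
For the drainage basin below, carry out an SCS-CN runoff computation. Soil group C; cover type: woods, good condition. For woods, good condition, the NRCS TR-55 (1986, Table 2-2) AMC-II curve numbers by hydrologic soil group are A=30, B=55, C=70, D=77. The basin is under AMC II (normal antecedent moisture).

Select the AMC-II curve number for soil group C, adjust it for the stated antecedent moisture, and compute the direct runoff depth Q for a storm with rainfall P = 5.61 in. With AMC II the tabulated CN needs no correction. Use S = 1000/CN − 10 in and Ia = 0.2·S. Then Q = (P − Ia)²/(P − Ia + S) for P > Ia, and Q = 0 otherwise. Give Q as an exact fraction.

Q = 1229881/492100 in ≈ 2.499 in

NRCS table: woods, good condition, soil group C → CN(II) = 70
CN(II) = 70; AMC II needs no correction.
Retention S: 1000/CN − 10 with CN=70.000 → S = 30/7 ≈ 4.286 in
Ia = 0.2·(30/7) = 6/7 in ≈ 0.857 in
P − Ia = 5.610 − 0.857 = 3327/700 ≈ 4.753 in (> 0, runoff occurs)
Q = (3327/700)²/((3327/700) + 30/7) = (11068929/490000)/(6327/700) = 1229881/492100 in ≈ 2.499 in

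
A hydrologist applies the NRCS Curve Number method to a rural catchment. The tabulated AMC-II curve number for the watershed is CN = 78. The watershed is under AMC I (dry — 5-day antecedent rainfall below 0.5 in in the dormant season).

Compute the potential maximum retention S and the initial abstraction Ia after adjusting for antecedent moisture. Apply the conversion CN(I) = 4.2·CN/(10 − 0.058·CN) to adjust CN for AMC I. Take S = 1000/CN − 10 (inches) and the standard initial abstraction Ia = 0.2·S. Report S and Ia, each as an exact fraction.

CN(I) from CN(II)=78: (4.2·78)/(10 − 0.058·78) = 81900/1369 ≈ 59.825
S = 1000/(81900/1369) − 10 = 5500/819 in ≈ 6.716 in
Ia = 0.2·(5500/819) = 1100/819 in ≈ 1.343 in

S = 5500/819 in ≈ 6.716 in; Ia = 1100/819 in ≈ 1.343 in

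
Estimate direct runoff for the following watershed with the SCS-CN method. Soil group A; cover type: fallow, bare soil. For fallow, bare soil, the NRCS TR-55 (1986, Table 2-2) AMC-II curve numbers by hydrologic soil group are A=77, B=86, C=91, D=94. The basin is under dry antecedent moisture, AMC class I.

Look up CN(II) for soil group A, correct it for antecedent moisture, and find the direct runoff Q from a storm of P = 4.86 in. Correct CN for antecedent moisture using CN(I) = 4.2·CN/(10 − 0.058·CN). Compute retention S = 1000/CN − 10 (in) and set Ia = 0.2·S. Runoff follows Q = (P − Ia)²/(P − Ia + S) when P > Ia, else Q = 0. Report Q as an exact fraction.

NRCS table: fallow, bare soil, soil group A → CN(II) = 77
CN(I) from CN(II)=77: (4.2·77)/(10 − 0.058·77) = 161700/2767 ≈ 58.439
Max retention: S = 1000/(161700/2767) − 10 = 11500/1617 in (≈ 7.112 in)
Initial abstraction Ia = S/5 = (11500/1617)/5 = 2300/1617 ≈ 1.422 in
Since P=4.860 > Ia=1.422: effective rainfall P−Ia = 277931/80850 in
Q = (277931/80850)²/((277931/80850) + 11500/1617) = (77245640761/6536722500)/(852931/80850) = 77245640761/68959471350 in ≈ 1.120 in

Q = 77245640761/68959471350 in ≈ 1.120 in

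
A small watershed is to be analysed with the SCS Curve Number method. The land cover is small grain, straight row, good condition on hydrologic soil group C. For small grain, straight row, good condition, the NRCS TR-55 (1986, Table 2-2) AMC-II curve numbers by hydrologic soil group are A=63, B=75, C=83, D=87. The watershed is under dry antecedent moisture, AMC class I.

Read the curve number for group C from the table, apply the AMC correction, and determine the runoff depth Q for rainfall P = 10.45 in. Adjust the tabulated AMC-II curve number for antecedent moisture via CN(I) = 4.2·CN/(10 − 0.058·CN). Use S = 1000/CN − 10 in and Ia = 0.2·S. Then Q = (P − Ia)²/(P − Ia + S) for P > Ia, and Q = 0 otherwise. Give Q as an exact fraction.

NRCS table: small grain, straight row, good condition, soil group C → CN(II) = 83
Adjust CN=83 to AMC I: 4.2·83/(10 − 0.058·83) → (1743/5) ÷ (2593/500) = 174300/2593 ≈ 67.219
S = 1000/(174300/2593) − 10 = 8500/1743 in ≈ 4.877 in
Ia = 0.2S: 0.2·4.877 = 0.975 in (exactly 1700/1743)
P − Ia = 10.450 − 0.975 = 330287/34860 ≈ 9.475 in (> 0, runoff occurs)
Q = (330287/34860)²/((330287/34860) + 8500/1743) = (109089502369/1215219600)/(500287/34860) = 109089502369/17440004820 in ≈ 6.255 in

Q = 109089502369/17440004820 in ≈ 6.255 in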